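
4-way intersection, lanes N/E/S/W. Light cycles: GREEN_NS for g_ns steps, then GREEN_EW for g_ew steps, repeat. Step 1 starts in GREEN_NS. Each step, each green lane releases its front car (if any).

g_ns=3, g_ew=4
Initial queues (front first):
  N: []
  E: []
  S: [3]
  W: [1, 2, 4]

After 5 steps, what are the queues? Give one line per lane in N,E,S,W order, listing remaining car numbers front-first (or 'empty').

Step 1 [NS]: N:empty,E:wait,S:car3-GO,W:wait | queues: N=0 E=0 S=0 W=3
Step 2 [NS]: N:empty,E:wait,S:empty,W:wait | queues: N=0 E=0 S=0 W=3
Step 3 [NS]: N:empty,E:wait,S:empty,W:wait | queues: N=0 E=0 S=0 W=3
Step 4 [EW]: N:wait,E:empty,S:wait,W:car1-GO | queues: N=0 E=0 S=0 W=2
Step 5 [EW]: N:wait,E:empty,S:wait,W:car2-GO | queues: N=0 E=0 S=0 W=1

N: empty
E: empty
S: empty
W: 4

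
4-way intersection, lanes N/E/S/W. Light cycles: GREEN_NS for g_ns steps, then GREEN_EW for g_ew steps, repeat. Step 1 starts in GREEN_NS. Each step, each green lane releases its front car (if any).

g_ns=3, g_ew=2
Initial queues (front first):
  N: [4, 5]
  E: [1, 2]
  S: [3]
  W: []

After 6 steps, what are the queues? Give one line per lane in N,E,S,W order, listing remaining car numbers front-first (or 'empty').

Step 1 [NS]: N:car4-GO,E:wait,S:car3-GO,W:wait | queues: N=1 E=2 S=0 W=0
Step 2 [NS]: N:car5-GO,E:wait,S:empty,W:wait | queues: N=0 E=2 S=0 W=0
Step 3 [NS]: N:empty,E:wait,S:empty,W:wait | queues: N=0 E=2 S=0 W=0
Step 4 [EW]: N:wait,E:car1-GO,S:wait,W:empty | queues: N=0 E=1 S=0 W=0
Step 5 [EW]: N:wait,E:car2-GO,S:wait,W:empty | queues: N=0 E=0 S=0 W=0

N: empty
E: empty
S: empty
W: empty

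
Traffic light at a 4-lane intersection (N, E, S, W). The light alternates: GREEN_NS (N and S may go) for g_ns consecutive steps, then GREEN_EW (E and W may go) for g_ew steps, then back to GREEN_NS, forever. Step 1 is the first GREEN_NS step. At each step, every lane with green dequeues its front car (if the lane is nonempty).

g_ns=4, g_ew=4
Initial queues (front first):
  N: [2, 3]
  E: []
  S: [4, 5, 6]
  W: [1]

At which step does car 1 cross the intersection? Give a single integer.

Step 1 [NS]: N:car2-GO,E:wait,S:car4-GO,W:wait | queues: N=1 E=0 S=2 W=1
Step 2 [NS]: N:car3-GO,E:wait,S:car5-GO,W:wait | queues: N=0 E=0 S=1 W=1
Step 3 [NS]: N:empty,E:wait,S:car6-GO,W:wait | queues: N=0 E=0 S=0 W=1
Step 4 [NS]: N:empty,E:wait,S:empty,W:wait | queues: N=0 E=0 S=0 W=1
Step 5 [EW]: N:wait,E:empty,S:wait,W:car1-GO | queues: N=0 E=0 S=0 W=0
Car 1 crosses at step 5

5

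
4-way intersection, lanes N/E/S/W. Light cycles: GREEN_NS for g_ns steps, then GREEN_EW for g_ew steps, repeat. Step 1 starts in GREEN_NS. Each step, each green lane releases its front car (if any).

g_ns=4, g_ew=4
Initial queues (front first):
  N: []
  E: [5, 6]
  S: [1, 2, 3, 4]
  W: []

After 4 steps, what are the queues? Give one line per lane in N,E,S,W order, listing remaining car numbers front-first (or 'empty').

Step 1 [NS]: N:empty,E:wait,S:car1-GO,W:wait | queues: N=0 E=2 S=3 W=0
Step 2 [NS]: N:empty,E:wait,S:car2-GO,W:wait | queues: N=0 E=2 S=2 W=0
Step 3 [NS]: N:empty,E:wait,S:car3-GO,W:wait | queues: N=0 E=2 S=1 W=0
Step 4 [NS]: N:empty,E:wait,S:car4-GO,W:wait | queues: N=0 E=2 S=0 W=0

N: empty
E: 5 6
S: empty
W: empty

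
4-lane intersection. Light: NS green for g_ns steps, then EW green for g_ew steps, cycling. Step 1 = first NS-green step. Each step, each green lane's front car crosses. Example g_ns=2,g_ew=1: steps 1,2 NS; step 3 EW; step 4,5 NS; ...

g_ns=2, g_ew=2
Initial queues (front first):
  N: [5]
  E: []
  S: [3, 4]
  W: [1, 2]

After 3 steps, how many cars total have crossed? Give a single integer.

Answer: 4

Derivation:
Step 1 [NS]: N:car5-GO,E:wait,S:car3-GO,W:wait | queues: N=0 E=0 S=1 W=2
Step 2 [NS]: N:empty,E:wait,S:car4-GO,W:wait | queues: N=0 E=0 S=0 W=2
Step 3 [EW]: N:wait,E:empty,S:wait,W:car1-GO | queues: N=0 E=0 S=0 W=1
Cars crossed by step 3: 4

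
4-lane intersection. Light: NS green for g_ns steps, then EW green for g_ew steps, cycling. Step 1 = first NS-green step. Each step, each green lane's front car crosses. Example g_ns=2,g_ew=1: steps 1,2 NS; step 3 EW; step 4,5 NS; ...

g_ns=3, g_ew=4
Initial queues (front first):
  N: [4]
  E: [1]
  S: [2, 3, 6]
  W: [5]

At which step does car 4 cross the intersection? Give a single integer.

Step 1 [NS]: N:car4-GO,E:wait,S:car2-GO,W:wait | queues: N=0 E=1 S=2 W=1
Step 2 [NS]: N:empty,E:wait,S:car3-GO,W:wait | queues: N=0 E=1 S=1 W=1
Step 3 [NS]: N:empty,E:wait,S:car6-GO,W:wait | queues: N=0 E=1 S=0 W=1
Step 4 [EW]: N:wait,E:car1-GO,S:wait,W:car5-GO | queues: N=0 E=0 S=0 W=0
Car 4 crosses at step 1

1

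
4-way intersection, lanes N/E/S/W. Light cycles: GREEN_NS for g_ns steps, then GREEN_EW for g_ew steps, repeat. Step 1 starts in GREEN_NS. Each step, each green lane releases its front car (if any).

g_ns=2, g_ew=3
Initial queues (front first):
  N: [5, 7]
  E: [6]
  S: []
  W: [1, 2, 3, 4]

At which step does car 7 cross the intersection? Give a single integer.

Step 1 [NS]: N:car5-GO,E:wait,S:empty,W:wait | queues: N=1 E=1 S=0 W=4
Step 2 [NS]: N:car7-GO,E:wait,S:empty,W:wait | queues: N=0 E=1 S=0 W=4
Step 3 [EW]: N:wait,E:car6-GO,S:wait,W:car1-GO | queues: N=0 E=0 S=0 W=3
Step 4 [EW]: N:wait,E:empty,S:wait,W:car2-GO | queues: N=0 E=0 S=0 W=2
Step 5 [EW]: N:wait,E:empty,S:wait,W:car3-GO | queues: N=0 E=0 S=0 W=1
Step 6 [NS]: N:empty,E:wait,S:empty,W:wait | queues: N=0 E=0 S=0 W=1
Step 7 [NS]: N:empty,E:wait,S:empty,W:wait | queues: N=0 E=0 S=0 W=1
Step 8 [EW]: N:wait,E:empty,S:wait,W:car4-GO | queues: N=0 E=0 S=0 W=0
Car 7 crosses at step 2

2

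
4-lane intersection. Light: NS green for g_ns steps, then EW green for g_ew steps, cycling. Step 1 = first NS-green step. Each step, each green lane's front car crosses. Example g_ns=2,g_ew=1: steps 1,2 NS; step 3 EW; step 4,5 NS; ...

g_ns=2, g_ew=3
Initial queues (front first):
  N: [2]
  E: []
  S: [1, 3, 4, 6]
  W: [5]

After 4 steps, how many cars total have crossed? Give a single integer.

Step 1 [NS]: N:car2-GO,E:wait,S:car1-GO,W:wait | queues: N=0 E=0 S=3 W=1
Step 2 [NS]: N:empty,E:wait,S:car3-GO,W:wait | queues: N=0 E=0 S=2 W=1
Step 3 [EW]: N:wait,E:empty,S:wait,W:car5-GO | queues: N=0 E=0 S=2 W=0
Step 4 [EW]: N:wait,E:empty,S:wait,W:empty | queues: N=0 E=0 S=2 W=0
Cars crossed by step 4: 4

Answer: 4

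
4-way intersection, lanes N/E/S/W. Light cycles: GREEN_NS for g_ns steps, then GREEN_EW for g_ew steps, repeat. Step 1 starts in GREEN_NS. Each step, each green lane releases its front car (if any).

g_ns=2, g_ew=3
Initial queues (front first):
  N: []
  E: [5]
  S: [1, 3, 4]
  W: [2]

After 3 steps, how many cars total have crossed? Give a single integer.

Step 1 [NS]: N:empty,E:wait,S:car1-GO,W:wait | queues: N=0 E=1 S=2 W=1
Step 2 [NS]: N:empty,E:wait,S:car3-GO,W:wait | queues: N=0 E=1 S=1 W=1
Step 3 [EW]: N:wait,E:car5-GO,S:wait,W:car2-GO | queues: N=0 E=0 S=1 W=0
Cars crossed by step 3: 4

Answer: 4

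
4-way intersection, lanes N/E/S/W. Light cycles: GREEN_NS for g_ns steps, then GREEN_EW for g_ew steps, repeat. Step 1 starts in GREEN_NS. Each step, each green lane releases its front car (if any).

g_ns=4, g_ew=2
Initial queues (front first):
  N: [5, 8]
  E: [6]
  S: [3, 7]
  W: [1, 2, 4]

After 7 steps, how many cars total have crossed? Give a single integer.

Answer: 7

Derivation:
Step 1 [NS]: N:car5-GO,E:wait,S:car3-GO,W:wait | queues: N=1 E=1 S=1 W=3
Step 2 [NS]: N:car8-GO,E:wait,S:car7-GO,W:wait | queues: N=0 E=1 S=0 W=3
Step 3 [NS]: N:empty,E:wait,S:empty,W:wait | queues: N=0 E=1 S=0 W=3
Step 4 [NS]: N:empty,E:wait,S:empty,W:wait | queues: N=0 E=1 S=0 W=3
Step 5 [EW]: N:wait,E:car6-GO,S:wait,W:car1-GO | queues: N=0 E=0 S=0 W=2
Step 6 [EW]: N:wait,E:empty,S:wait,W:car2-GO | queues: N=0 E=0 S=0 W=1
Step 7 [NS]: N:empty,E:wait,S:empty,W:wait | queues: N=0 E=0 S=0 W=1
Cars crossed by step 7: 7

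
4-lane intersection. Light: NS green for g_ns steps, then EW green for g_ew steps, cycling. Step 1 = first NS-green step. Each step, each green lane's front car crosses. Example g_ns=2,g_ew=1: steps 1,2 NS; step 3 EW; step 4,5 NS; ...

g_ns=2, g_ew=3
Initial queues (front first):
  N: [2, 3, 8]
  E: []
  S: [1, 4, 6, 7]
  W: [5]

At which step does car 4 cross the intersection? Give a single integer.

Step 1 [NS]: N:car2-GO,E:wait,S:car1-GO,W:wait | queues: N=2 E=0 S=3 W=1
Step 2 [NS]: N:car3-GO,E:wait,S:car4-GO,W:wait | queues: N=1 E=0 S=2 W=1
Step 3 [EW]: N:wait,E:empty,S:wait,W:car5-GO | queues: N=1 E=0 S=2 W=0
Step 4 [EW]: N:wait,E:empty,S:wait,W:empty | queues: N=1 E=0 S=2 W=0
Step 5 [EW]: N:wait,E:empty,S:wait,W:empty | queues: N=1 E=0 S=2 W=0
Step 6 [NS]: N:car8-GO,E:wait,S:car6-GO,W:wait | queues: N=0 E=0 S=1 W=0
Step 7 [NS]: N:empty,E:wait,S:car7-GO,W:wait | queues: N=0 E=0 S=0 W=0
Car 4 crosses at step 2

2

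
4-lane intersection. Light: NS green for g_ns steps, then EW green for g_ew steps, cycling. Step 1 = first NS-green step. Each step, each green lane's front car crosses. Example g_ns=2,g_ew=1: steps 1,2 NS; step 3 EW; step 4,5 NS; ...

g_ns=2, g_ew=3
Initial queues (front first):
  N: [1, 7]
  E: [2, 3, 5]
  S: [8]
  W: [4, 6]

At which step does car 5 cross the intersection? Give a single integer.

Step 1 [NS]: N:car1-GO,E:wait,S:car8-GO,W:wait | queues: N=1 E=3 S=0 W=2
Step 2 [NS]: N:car7-GO,E:wait,S:empty,W:wait | queues: N=0 E=3 S=0 W=2
Step 3 [EW]: N:wait,E:car2-GO,S:wait,W:car4-GO | queues: N=0 E=2 S=0 W=1
Step 4 [EW]: N:wait,E:car3-GO,S:wait,W:car6-GO | queues: N=0 E=1 S=0 W=0
Step 5 [EW]: N:wait,E:car5-GO,S:wait,W:empty | queues: N=0 E=0 S=0 W=0
Car 5 crosses at step 5

5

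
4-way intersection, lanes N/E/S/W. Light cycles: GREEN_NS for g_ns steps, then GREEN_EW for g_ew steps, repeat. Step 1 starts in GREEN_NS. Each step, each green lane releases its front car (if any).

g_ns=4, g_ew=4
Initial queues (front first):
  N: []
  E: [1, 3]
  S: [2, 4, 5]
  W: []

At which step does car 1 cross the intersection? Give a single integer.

Step 1 [NS]: N:empty,E:wait,S:car2-GO,W:wait | queues: N=0 E=2 S=2 W=0
Step 2 [NS]: N:empty,E:wait,S:car4-GO,W:wait | queues: N=0 E=2 S=1 W=0
Step 3 [NS]: N:empty,E:wait,S:car5-GO,W:wait | queues: N=0 E=2 S=0 W=0
Step 4 [NS]: N:empty,E:wait,S:empty,W:wait | queues: N=0 E=2 S=0 W=0
Step 5 [EW]: N:wait,E:car1-GO,S:wait,W:empty | queues: N=0 E=1 S=0 W=0
Step 6 [EW]: N:wait,E:car3-GO,S:wait,W:empty | queues: N=0 E=0 S=0 W=0
Car 1 crosses at step 5

5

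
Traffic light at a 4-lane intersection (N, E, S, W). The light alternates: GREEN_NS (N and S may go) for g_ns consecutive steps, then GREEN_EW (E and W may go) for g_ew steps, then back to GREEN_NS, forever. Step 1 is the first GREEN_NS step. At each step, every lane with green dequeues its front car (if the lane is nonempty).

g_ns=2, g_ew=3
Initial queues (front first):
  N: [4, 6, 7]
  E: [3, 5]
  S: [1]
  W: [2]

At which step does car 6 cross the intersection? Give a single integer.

Step 1 [NS]: N:car4-GO,E:wait,S:car1-GO,W:wait | queues: N=2 E=2 S=0 W=1
Step 2 [NS]: N:car6-GO,E:wait,S:empty,W:wait | queues: N=1 E=2 S=0 W=1
Step 3 [EW]: N:wait,E:car3-GO,S:wait,W:car2-GO | queues: N=1 E=1 S=0 W=0
Step 4 [EW]: N:wait,E:car5-GO,S:wait,W:empty | queues: N=1 E=0 S=0 W=0
Step 5 [EW]: N:wait,E:empty,S:wait,W:empty | queues: N=1 E=0 S=0 W=0
Step 6 [NS]: N:car7-GO,E:wait,S:empty,W:wait | queues: N=0 E=0 S=0 W=0
Car 6 crosses at step 2

2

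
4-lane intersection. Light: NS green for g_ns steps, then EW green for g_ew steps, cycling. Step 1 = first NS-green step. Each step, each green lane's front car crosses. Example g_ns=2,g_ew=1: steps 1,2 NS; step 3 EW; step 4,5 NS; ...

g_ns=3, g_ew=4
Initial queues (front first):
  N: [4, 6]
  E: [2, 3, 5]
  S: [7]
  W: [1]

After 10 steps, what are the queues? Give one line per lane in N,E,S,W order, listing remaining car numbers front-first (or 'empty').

Step 1 [NS]: N:car4-GO,E:wait,S:car7-GO,W:wait | queues: N=1 E=3 S=0 W=1
Step 2 [NS]: N:car6-GO,E:wait,S:empty,W:wait | queues: N=0 E=3 S=0 W=1
Step 3 [NS]: N:empty,E:wait,S:empty,W:wait | queues: N=0 E=3 S=0 W=1
Step 4 [EW]: N:wait,E:car2-GO,S:wait,W:car1-GO | queues: N=0 E=2 S=0 W=0
Step 5 [EW]: N:wait,E:car3-GO,S:wait,W:empty | queues: N=0 E=1 S=0 W=0
Step 6 [EW]: N:wait,E:car5-GO,S:wait,W:empty | queues: N=0 E=0 S=0 W=0

N: empty
E: empty
S: empty
W: empty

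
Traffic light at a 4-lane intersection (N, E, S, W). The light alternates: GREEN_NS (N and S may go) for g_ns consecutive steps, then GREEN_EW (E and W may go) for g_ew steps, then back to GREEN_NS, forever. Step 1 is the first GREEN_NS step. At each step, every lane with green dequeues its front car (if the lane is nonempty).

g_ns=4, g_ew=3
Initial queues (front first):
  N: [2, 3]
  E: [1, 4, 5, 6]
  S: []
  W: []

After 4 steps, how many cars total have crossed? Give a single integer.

Answer: 2

Derivation:
Step 1 [NS]: N:car2-GO,E:wait,S:empty,W:wait | queues: N=1 E=4 S=0 W=0
Step 2 [NS]: N:car3-GO,E:wait,S:empty,W:wait | queues: N=0 E=4 S=0 W=0
Step 3 [NS]: N:empty,E:wait,S:empty,W:wait | queues: N=0 E=4 S=0 W=0
Step 4 [NS]: N:empty,E:wait,S:empty,W:wait | queues: N=0 E=4 S=0 W=0
Cars crossed by step 4: 2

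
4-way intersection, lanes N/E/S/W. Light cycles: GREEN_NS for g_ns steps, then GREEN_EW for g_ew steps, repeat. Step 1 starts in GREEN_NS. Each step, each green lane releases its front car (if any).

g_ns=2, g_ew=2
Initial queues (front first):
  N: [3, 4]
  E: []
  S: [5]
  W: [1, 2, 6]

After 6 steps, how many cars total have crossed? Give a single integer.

Answer: 5

Derivation:
Step 1 [NS]: N:car3-GO,E:wait,S:car5-GO,W:wait | queues: N=1 E=0 S=0 W=3
Step 2 [NS]: N:car4-GO,E:wait,S:empty,W:wait | queues: N=0 E=0 S=0 W=3
Step 3 [EW]: N:wait,E:empty,S:wait,W:car1-GO | queues: N=0 E=0 S=0 W=2
Step 4 [EW]: N:wait,E:empty,S:wait,W:car2-GO | queues: N=0 E=0 S=0 W=1
Step 5 [NS]: N:empty,E:wait,S:empty,W:wait | queues: N=0 E=0 S=0 W=1
Step 6 [NS]: N:empty,E:wait,S:empty,W:wait | queues: N=0 E=0 S=0 W=1
Cars crossed by step 6: 5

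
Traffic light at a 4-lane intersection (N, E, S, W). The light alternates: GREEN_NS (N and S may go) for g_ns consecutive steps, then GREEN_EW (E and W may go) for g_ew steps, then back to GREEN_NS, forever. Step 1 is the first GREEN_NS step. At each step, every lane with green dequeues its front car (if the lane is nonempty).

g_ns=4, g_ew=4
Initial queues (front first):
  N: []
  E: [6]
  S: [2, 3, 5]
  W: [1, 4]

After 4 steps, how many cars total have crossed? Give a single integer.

Answer: 3

Derivation:
Step 1 [NS]: N:empty,E:wait,S:car2-GO,W:wait | queues: N=0 E=1 S=2 W=2
Step 2 [NS]: N:empty,E:wait,S:car3-GO,W:wait | queues: N=0 E=1 S=1 W=2
Step 3 [NS]: N:empty,E:wait,S:car5-GO,W:wait | queues: N=0 E=1 S=0 W=2
Step 4 [NS]: N:empty,E:wait,S:empty,W:wait | queues: N=0 E=1 S=0 W=2
Cars crossed by step 4: 3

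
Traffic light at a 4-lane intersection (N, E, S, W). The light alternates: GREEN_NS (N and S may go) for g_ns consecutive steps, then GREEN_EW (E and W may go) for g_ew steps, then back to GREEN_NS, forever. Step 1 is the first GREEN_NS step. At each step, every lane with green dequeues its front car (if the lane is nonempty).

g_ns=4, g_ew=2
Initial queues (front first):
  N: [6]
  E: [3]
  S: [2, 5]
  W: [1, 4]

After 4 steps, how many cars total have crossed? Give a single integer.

Answer: 3

Derivation:
Step 1 [NS]: N:car6-GO,E:wait,S:car2-GO,W:wait | queues: N=0 E=1 S=1 W=2
Step 2 [NS]: N:empty,E:wait,S:car5-GO,W:wait | queues: N=0 E=1 S=0 W=2
Step 3 [NS]: N:empty,E:wait,S:empty,W:wait | queues: N=0 E=1 S=0 W=2
Step 4 [NS]: N:empty,E:wait,S:empty,W:wait | queues: N=0 E=1 S=0 W=2
Cars crossed by step 4: 3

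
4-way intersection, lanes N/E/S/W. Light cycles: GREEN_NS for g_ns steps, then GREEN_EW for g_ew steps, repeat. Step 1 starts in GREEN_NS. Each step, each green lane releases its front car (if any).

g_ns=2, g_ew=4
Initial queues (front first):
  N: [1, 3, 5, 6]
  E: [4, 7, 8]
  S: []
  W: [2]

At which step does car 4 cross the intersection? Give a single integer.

Step 1 [NS]: N:car1-GO,E:wait,S:empty,W:wait | queues: N=3 E=3 S=0 W=1
Step 2 [NS]: N:car3-GO,E:wait,S:empty,W:wait | queues: N=2 E=3 S=0 W=1
Step 3 [EW]: N:wait,E:car4-GO,S:wait,W:car2-GO | queues: N=2 E=2 S=0 W=0
Step 4 [EW]: N:wait,E:car7-GO,S:wait,W:empty | queues: N=2 E=1 S=0 W=0
Step 5 [EW]: N:wait,E:car8-GO,S:wait,W:empty | queues: N=2 E=0 S=0 W=0
Step 6 [EW]: N:wait,E:empty,S:wait,W:empty | queues: N=2 E=0 S=0 W=0
Step 7 [NS]: N:car5-GO,E:wait,S:empty,W:wait | queues: N=1 E=0 S=0 W=0
Step 8 [NS]: N:car6-GO,E:wait,S:empty,W:wait | queues: N=0 E=0 S=0 W=0
Car 4 crosses at step 3

3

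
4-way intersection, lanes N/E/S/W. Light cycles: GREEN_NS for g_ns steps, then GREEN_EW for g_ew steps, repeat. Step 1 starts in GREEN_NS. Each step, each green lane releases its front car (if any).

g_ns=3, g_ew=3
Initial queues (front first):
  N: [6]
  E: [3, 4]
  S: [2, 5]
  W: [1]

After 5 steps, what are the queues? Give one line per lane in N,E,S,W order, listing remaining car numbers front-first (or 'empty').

Step 1 [NS]: N:car6-GO,E:wait,S:car2-GO,W:wait | queues: N=0 E=2 S=1 W=1
Step 2 [NS]: N:empty,E:wait,S:car5-GO,W:wait | queues: N=0 E=2 S=0 W=1
Step 3 [NS]: N:empty,E:wait,S:empty,W:wait | queues: N=0 E=2 S=0 W=1
Step 4 [EW]: N:wait,E:car3-GO,S:wait,W:car1-GO | queues: N=0 E=1 S=0 W=0
Step 5 [EW]: N:wait,E:car4-GO,S:wait,W:empty | queues: N=0 E=0 S=0 W=0

N: empty
E: empty
S: empty
W: empty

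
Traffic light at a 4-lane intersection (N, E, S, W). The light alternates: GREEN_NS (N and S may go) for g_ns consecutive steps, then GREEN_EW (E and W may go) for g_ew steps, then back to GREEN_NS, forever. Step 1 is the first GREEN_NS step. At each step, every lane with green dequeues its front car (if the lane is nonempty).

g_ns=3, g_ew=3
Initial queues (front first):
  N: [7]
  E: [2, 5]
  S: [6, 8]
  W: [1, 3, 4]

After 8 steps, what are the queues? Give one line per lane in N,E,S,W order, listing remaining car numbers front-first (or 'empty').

Step 1 [NS]: N:car7-GO,E:wait,S:car6-GO,W:wait | queues: N=0 E=2 S=1 W=3
Step 2 [NS]: N:empty,E:wait,S:car8-GO,W:wait | queues: N=0 E=2 S=0 W=3
Step 3 [NS]: N:empty,E:wait,S:empty,W:wait | queues: N=0 E=2 S=0 W=3
Step 4 [EW]: N:wait,E:car2-GO,S:wait,W:car1-GO | queues: N=0 E=1 S=0 W=2
Step 5 [EW]: N:wait,E:car5-GO,S:wait,W:car3-GO | queues: N=0 E=0 S=0 W=1
Step 6 [EW]: N:wait,E:empty,S:wait,W:car4-GO | queues: N=0 E=0 S=0 W=0

N: empty
E: empty
S: empty
W: empty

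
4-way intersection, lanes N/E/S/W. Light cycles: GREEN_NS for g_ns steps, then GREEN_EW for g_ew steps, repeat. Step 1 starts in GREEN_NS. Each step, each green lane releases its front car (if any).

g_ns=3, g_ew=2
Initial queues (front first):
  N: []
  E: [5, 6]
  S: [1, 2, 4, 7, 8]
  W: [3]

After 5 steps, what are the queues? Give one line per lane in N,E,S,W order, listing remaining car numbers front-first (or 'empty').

Step 1 [NS]: N:empty,E:wait,S:car1-GO,W:wait | queues: N=0 E=2 S=4 W=1
Step 2 [NS]: N:empty,E:wait,S:car2-GO,W:wait | queues: N=0 E=2 S=3 W=1
Step 3 [NS]: N:empty,E:wait,S:car4-GO,W:wait | queues: N=0 E=2 S=2 W=1
Step 4 [EW]: N:wait,E:car5-GO,S:wait,W:car3-GO | queues: N=0 E=1 S=2 W=0
Step 5 [EW]: N:wait,E:car6-GO,S:wait,W:empty | queues: N=0 E=0 S=2 W=0

N: empty
E: empty
S: 7 8
W: empty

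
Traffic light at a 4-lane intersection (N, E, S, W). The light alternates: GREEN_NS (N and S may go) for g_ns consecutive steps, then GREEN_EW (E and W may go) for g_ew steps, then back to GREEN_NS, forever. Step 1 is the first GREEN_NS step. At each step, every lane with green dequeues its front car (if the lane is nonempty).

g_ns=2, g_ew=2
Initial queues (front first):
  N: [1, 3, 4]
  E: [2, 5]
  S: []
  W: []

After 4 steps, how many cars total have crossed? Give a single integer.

Answer: 4

Derivation:
Step 1 [NS]: N:car1-GO,E:wait,S:empty,W:wait | queues: N=2 E=2 S=0 W=0
Step 2 [NS]: N:car3-GO,E:wait,S:empty,W:wait | queues: N=1 E=2 S=0 W=0
Step 3 [EW]: N:wait,E:car2-GO,S:wait,W:empty | queues: N=1 E=1 S=0 W=0
Step 4 [EW]: N:wait,E:car5-GO,S:wait,W:empty | queues: N=1 E=0 S=0 W=0
Cars crossed by step 4: 4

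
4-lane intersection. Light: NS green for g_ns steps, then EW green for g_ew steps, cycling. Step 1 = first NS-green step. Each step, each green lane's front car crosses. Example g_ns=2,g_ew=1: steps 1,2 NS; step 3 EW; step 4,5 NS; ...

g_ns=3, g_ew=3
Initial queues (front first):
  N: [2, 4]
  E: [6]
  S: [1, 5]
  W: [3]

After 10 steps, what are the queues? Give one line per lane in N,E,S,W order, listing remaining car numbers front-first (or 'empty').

Step 1 [NS]: N:car2-GO,E:wait,S:car1-GO,W:wait | queues: N=1 E=1 S=1 W=1
Step 2 [NS]: N:car4-GO,E:wait,S:car5-GO,W:wait | queues: N=0 E=1 S=0 W=1
Step 3 [NS]: N:empty,E:wait,S:empty,W:wait | queues: N=0 E=1 S=0 W=1
Step 4 [EW]: N:wait,E:car6-GO,S:wait,W:car3-GO | queues: N=0 E=0 S=0 W=0

N: empty
E: empty
S: empty
W: empty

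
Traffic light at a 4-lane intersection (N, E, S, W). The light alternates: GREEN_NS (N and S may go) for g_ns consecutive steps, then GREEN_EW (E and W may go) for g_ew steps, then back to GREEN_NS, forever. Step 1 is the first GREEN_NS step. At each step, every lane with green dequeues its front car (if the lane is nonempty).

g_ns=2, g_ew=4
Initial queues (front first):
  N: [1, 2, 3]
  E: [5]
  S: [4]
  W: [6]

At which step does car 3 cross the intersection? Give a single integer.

Step 1 [NS]: N:car1-GO,E:wait,S:car4-GO,W:wait | queues: N=2 E=1 S=0 W=1
Step 2 [NS]: N:car2-GO,E:wait,S:empty,W:wait | queues: N=1 E=1 S=0 W=1
Step 3 [EW]: N:wait,E:car5-GO,S:wait,W:car6-GO | queues: N=1 E=0 S=0 W=0
Step 4 [EW]: N:wait,E:empty,S:wait,W:empty | queues: N=1 E=0 S=0 W=0
Step 5 [EW]: N:wait,E:empty,S:wait,W:empty | queues: N=1 E=0 S=0 W=0
Step 6 [EW]: N:wait,E:empty,S:wait,W:empty | queues: N=1 E=0 S=0 W=0
Step 7 [NS]: N:car3-GO,E:wait,S:empty,W:wait | queues: N=0 E=0 S=0 W=0
Car 3 crosses at step 7

7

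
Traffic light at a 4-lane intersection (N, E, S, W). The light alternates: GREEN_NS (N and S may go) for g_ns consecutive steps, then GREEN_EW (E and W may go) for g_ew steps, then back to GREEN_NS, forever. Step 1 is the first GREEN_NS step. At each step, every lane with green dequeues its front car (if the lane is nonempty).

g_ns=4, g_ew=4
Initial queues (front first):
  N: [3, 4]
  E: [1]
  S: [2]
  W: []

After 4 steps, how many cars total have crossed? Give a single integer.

Step 1 [NS]: N:car3-GO,E:wait,S:car2-GO,W:wait | queues: N=1 E=1 S=0 W=0
Step 2 [NS]: N:car4-GO,E:wait,S:empty,W:wait | queues: N=0 E=1 S=0 W=0
Step 3 [NS]: N:empty,E:wait,S:empty,W:wait | queues: N=0 E=1 S=0 W=0
Step 4 [NS]: N:empty,E:wait,S:empty,W:wait | queues: N=0 E=1 S=0 W=0
Cars crossed by step 4: 3

Answer: 3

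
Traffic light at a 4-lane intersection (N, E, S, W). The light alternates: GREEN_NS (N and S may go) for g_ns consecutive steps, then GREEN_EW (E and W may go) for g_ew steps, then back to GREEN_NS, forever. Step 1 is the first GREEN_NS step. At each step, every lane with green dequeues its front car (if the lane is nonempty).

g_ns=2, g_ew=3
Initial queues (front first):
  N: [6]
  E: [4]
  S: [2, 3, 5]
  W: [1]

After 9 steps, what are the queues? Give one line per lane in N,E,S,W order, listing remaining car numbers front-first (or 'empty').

Step 1 [NS]: N:car6-GO,E:wait,S:car2-GO,W:wait | queues: N=0 E=1 S=2 W=1
Step 2 [NS]: N:empty,E:wait,S:car3-GO,W:wait | queues: N=0 E=1 S=1 W=1
Step 3 [EW]: N:wait,E:car4-GO,S:wait,W:car1-GO | queues: N=0 E=0 S=1 W=0
Step 4 [EW]: N:wait,E:empty,S:wait,W:empty | queues: N=0 E=0 S=1 W=0
Step 5 [EW]: N:wait,E:empty,S:wait,W:empty | queues: N=0 E=0 S=1 W=0
Step 6 [NS]: N:empty,E:wait,S:car5-GO,W:wait | queues: N=0 E=0 S=0 W=0

N: empty
E: empty
S: empty
W: empty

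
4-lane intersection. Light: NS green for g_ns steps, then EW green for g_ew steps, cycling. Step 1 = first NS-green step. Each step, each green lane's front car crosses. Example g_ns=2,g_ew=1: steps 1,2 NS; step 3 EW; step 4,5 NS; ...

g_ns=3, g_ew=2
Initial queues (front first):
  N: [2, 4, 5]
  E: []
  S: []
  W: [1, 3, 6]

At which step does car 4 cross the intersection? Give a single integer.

Step 1 [NS]: N:car2-GO,E:wait,S:empty,W:wait | queues: N=2 E=0 S=0 W=3
Step 2 [NS]: N:car4-GO,E:wait,S:empty,W:wait | queues: N=1 E=0 S=0 W=3
Step 3 [NS]: N:car5-GO,E:wait,S:empty,W:wait | queues: N=0 E=0 S=0 W=3
Step 4 [EW]: N:wait,E:empty,S:wait,W:car1-GO | queues: N=0 E=0 S=0 W=2
Step 5 [EW]: N:wait,E:empty,S:wait,W:car3-GO | queues: N=0 E=0 S=0 W=1
Step 6 [NS]: N:empty,E:wait,S:empty,W:wait | queues: N=0 E=0 S=0 W=1
Step 7 [NS]: N:empty,E:wait,S:empty,W:wait | queues: N=0 E=0 S=0 W=1
Step 8 [NS]: N:empty,E:wait,S:empty,W:wait | queues: N=0 E=0 S=0 W=1
Step 9 [EW]: N:wait,E:empty,S:wait,W:car6-GO | queues: N=0 E=0 S=0 W=0
Car 4 crosses at step 2

2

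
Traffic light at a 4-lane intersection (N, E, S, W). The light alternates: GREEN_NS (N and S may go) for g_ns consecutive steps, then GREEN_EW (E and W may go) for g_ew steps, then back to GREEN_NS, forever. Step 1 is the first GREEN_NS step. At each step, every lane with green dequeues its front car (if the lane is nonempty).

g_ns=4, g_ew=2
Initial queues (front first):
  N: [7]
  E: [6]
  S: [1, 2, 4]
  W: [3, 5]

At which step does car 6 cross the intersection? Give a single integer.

Step 1 [NS]: N:car7-GO,E:wait,S:car1-GO,W:wait | queues: N=0 E=1 S=2 W=2
Step 2 [NS]: N:empty,E:wait,S:car2-GO,W:wait | queues: N=0 E=1 S=1 W=2
Step 3 [NS]: N:empty,E:wait,S:car4-GO,W:wait | queues: N=0 E=1 S=0 W=2
Step 4 [NS]: N:empty,E:wait,S:empty,W:wait | queues: N=0 E=1 S=0 W=2
Step 5 [EW]: N:wait,E:car6-GO,S:wait,W:car3-GO | queues: N=0 E=0 S=0 W=1
Step 6 [EW]: N:wait,E:empty,S:wait,W:car5-GO | queues: N=0 E=0 S=0 W=0
Car 6 crosses at step 5

5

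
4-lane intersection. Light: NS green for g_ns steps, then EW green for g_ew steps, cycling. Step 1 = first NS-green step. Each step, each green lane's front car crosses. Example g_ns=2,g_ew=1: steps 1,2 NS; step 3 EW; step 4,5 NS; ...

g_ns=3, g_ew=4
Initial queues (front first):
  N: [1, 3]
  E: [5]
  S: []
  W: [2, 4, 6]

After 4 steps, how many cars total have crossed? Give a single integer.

Step 1 [NS]: N:car1-GO,E:wait,S:empty,W:wait | queues: N=1 E=1 S=0 W=3
Step 2 [NS]: N:car3-GO,E:wait,S:empty,W:wait | queues: N=0 E=1 S=0 W=3
Step 3 [NS]: N:empty,E:wait,S:empty,W:wait | queues: N=0 E=1 S=0 W=3
Step 4 [EW]: N:wait,E:car5-GO,S:wait,W:car2-GO | queues: N=0 E=0 S=0 W=2
Cars crossed by step 4: 4

Answer: 4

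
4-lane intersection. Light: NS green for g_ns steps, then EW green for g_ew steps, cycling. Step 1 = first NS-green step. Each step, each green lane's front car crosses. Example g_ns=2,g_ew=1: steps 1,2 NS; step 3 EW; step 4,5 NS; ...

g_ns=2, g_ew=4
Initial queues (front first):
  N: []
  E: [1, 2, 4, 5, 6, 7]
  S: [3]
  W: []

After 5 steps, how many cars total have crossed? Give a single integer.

Step 1 [NS]: N:empty,E:wait,S:car3-GO,W:wait | queues: N=0 E=6 S=0 W=0
Step 2 [NS]: N:empty,E:wait,S:empty,W:wait | queues: N=0 E=6 S=0 W=0
Step 3 [EW]: N:wait,E:car1-GO,S:wait,W:empty | queues: N=0 E=5 S=0 W=0
Step 4 [EW]: N:wait,E:car2-GO,S:wait,W:empty | queues: N=0 E=4 S=0 W=0
Step 5 [EW]: N:wait,E:car4-GO,S:wait,W:empty | queues: N=0 E=3 S=0 W=0
Cars crossed by step 5: 4

Answer: 4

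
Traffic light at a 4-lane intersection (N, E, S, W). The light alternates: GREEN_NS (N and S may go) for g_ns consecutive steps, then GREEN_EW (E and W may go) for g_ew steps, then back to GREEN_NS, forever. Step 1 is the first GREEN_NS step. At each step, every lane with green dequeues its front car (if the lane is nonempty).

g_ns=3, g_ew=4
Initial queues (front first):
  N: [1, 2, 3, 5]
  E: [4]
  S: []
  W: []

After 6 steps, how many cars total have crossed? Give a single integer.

Step 1 [NS]: N:car1-GO,E:wait,S:empty,W:wait | queues: N=3 E=1 S=0 W=0
Step 2 [NS]: N:car2-GO,E:wait,S:empty,W:wait | queues: N=2 E=1 S=0 W=0
Step 3 [NS]: N:car3-GO,E:wait,S:empty,W:wait | queues: N=1 E=1 S=0 W=0
Step 4 [EW]: N:wait,E:car4-GO,S:wait,W:empty | queues: N=1 E=0 S=0 W=0
Step 5 [EW]: N:wait,E:empty,S:wait,W:empty | queues: N=1 E=0 S=0 W=0
Step 6 [EW]: N:wait,E:empty,S:wait,W:empty | queues: N=1 E=0 S=0 W=0
Cars crossed by step 6: 4

Answer: 4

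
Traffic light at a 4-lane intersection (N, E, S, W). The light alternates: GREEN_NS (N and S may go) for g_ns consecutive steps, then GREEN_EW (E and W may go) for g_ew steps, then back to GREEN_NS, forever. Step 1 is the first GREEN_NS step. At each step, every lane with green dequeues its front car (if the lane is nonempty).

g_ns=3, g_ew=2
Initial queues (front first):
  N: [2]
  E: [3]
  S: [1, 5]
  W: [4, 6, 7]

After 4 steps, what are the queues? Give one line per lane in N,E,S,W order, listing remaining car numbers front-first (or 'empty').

Step 1 [NS]: N:car2-GO,E:wait,S:car1-GO,W:wait | queues: N=0 E=1 S=1 W=3
Step 2 [NS]: N:empty,E:wait,S:car5-GO,W:wait | queues: N=0 E=1 S=0 W=3
Step 3 [NS]: N:empty,E:wait,S:empty,W:wait | queues: N=0 E=1 S=0 W=3
Step 4 [EW]: N:wait,E:car3-GO,S:wait,W:car4-GO | queues: N=0 E=0 S=0 W=2

N: empty
E: empty
S: empty
W: 6 7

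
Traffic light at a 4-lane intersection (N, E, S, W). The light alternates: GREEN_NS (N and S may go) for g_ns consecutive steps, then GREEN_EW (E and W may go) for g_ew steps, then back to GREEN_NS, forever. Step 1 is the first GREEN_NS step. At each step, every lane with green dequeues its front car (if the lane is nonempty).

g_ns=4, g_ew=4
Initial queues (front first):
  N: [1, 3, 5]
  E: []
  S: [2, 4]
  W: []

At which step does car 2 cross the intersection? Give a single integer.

Step 1 [NS]: N:car1-GO,E:wait,S:car2-GO,W:wait | queues: N=2 E=0 S=1 W=0
Step 2 [NS]: N:car3-GO,E:wait,S:car4-GO,W:wait | queues: N=1 E=0 S=0 W=0
Step 3 [NS]: N:car5-GO,E:wait,S:empty,W:wait | queues: N=0 E=0 S=0 W=0
Car 2 crosses at step 1

1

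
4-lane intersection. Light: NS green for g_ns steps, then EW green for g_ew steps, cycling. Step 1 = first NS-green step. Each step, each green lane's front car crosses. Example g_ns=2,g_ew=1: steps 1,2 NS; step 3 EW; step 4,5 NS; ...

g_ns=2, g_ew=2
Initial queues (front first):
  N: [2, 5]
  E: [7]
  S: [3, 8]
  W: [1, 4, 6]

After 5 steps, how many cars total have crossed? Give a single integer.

Answer: 7

Derivation:
Step 1 [NS]: N:car2-GO,E:wait,S:car3-GO,W:wait | queues: N=1 E=1 S=1 W=3
Step 2 [NS]: N:car5-GO,E:wait,S:car8-GO,W:wait | queues: N=0 E=1 S=0 W=3
Step 3 [EW]: N:wait,E:car7-GO,S:wait,W:car1-GO | queues: N=0 E=0 S=0 W=2
Step 4 [EW]: N:wait,E:empty,S:wait,W:car4-GO | queues: N=0 E=0 S=0 W=1
Step 5 [NS]: N:empty,E:wait,S:empty,W:wait | queues: N=0 E=0 S=0 W=1
Cars crossed by step 5: 7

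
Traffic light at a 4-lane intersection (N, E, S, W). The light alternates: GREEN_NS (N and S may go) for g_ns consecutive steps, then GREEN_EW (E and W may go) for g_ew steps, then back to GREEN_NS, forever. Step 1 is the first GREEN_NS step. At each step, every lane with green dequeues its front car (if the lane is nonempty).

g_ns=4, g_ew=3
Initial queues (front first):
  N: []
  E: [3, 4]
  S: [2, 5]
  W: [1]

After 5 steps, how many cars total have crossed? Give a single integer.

Step 1 [NS]: N:empty,E:wait,S:car2-GO,W:wait | queues: N=0 E=2 S=1 W=1
Step 2 [NS]: N:empty,E:wait,S:car5-GO,W:wait | queues: N=0 E=2 S=0 W=1
Step 3 [NS]: N:empty,E:wait,S:empty,W:wait | queues: N=0 E=2 S=0 W=1
Step 4 [NS]: N:empty,E:wait,S:empty,W:wait | queues: N=0 E=2 S=0 W=1
Step 5 [EW]: N:wait,E:car3-GO,S:wait,W:car1-GO | queues: N=0 E=1 S=0 W=0
Cars crossed by step 5: 4

Answer: 4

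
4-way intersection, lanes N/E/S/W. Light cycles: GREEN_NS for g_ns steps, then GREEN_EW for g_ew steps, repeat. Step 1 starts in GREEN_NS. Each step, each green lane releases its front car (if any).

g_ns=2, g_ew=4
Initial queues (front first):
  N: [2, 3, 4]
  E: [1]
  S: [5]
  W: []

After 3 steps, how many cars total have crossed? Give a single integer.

Step 1 [NS]: N:car2-GO,E:wait,S:car5-GO,W:wait | queues: N=2 E=1 S=0 W=0
Step 2 [NS]: N:car3-GO,E:wait,S:empty,W:wait | queues: N=1 E=1 S=0 W=0
Step 3 [EW]: N:wait,E:car1-GO,S:wait,W:empty | queues: N=1 E=0 S=0 W=0
Cars crossed by step 3: 4

Answer: 4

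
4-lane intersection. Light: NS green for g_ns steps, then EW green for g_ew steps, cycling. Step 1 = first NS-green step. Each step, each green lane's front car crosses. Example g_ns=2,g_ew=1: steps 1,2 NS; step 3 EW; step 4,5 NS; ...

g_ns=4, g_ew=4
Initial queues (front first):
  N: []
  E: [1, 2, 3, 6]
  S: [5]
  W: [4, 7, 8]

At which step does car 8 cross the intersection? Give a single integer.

Step 1 [NS]: N:empty,E:wait,S:car5-GO,W:wait | queues: N=0 E=4 S=0 W=3
Step 2 [NS]: N:empty,E:wait,S:empty,W:wait | queues: N=0 E=4 S=0 W=3
Step 3 [NS]: N:empty,E:wait,S:empty,W:wait | queues: N=0 E=4 S=0 W=3
Step 4 [NS]: N:empty,E:wait,S:empty,W:wait | queues: N=0 E=4 S=0 W=3
Step 5 [EW]: N:wait,E:car1-GO,S:wait,W:car4-GO | queues: N=0 E=3 S=0 W=2
Step 6 [EW]: N:wait,E:car2-GO,S:wait,W:car7-GO | queues: N=0 E=2 S=0 W=1
Step 7 [EW]: N:wait,E:car3-GO,S:wait,W:car8-GO | queues: N=0 E=1 S=0 W=0
Step 8 [EW]: N:wait,E:car6-GO,S:wait,W:empty | queues: N=0 E=0 S=0 W=0
Car 8 crosses at step 7

7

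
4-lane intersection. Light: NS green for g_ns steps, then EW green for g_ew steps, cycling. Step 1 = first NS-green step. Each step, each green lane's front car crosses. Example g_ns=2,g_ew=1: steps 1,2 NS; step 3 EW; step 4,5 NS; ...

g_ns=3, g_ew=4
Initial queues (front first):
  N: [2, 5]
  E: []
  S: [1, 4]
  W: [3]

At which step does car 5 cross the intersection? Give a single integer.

Step 1 [NS]: N:car2-GO,E:wait,S:car1-GO,W:wait | queues: N=1 E=0 S=1 W=1
Step 2 [NS]: N:car5-GO,E:wait,S:car4-GO,W:wait | queues: N=0 E=0 S=0 W=1
Step 3 [NS]: N:empty,E:wait,S:empty,W:wait | queues: N=0 E=0 S=0 W=1
Step 4 [EW]: N:wait,E:empty,S:wait,W:car3-GO | queues: N=0 E=0 S=0 W=0
Car 5 crosses at step 2

2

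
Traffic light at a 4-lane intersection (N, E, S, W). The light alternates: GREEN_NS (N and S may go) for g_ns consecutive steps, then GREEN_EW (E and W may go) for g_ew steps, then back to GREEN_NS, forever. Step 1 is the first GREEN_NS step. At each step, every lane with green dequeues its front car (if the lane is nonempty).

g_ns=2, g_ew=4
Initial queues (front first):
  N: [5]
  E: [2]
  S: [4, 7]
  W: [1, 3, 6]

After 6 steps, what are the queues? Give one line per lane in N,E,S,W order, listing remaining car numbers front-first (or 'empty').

Step 1 [NS]: N:car5-GO,E:wait,S:car4-GO,W:wait | queues: N=0 E=1 S=1 W=3
Step 2 [NS]: N:empty,E:wait,S:car7-GO,W:wait | queues: N=0 E=1 S=0 W=3
Step 3 [EW]: N:wait,E:car2-GO,S:wait,W:car1-GO | queues: N=0 E=0 S=0 W=2
Step 4 [EW]: N:wait,E:empty,S:wait,W:car3-GO | queues: N=0 E=0 S=0 W=1
Step 5 [EW]: N:wait,E:empty,S:wait,W:car6-GO | queues: N=0 E=0 S=0 W=0

N: empty
E: empty
S: empty
W: empty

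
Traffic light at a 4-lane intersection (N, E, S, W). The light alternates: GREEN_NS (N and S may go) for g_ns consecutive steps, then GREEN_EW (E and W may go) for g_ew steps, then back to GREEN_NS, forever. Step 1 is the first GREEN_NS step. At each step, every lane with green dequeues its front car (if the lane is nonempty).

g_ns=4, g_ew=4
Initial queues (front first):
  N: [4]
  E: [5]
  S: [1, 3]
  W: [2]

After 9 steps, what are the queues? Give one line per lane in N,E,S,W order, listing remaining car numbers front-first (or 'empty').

Step 1 [NS]: N:car4-GO,E:wait,S:car1-GO,W:wait | queues: N=0 E=1 S=1 W=1
Step 2 [NS]: N:empty,E:wait,S:car3-GO,W:wait | queues: N=0 E=1 S=0 W=1
Step 3 [NS]: N:empty,E:wait,S:empty,W:wait | queues: N=0 E=1 S=0 W=1
Step 4 [NS]: N:empty,E:wait,S:empty,W:wait | queues: N=0 E=1 S=0 W=1
Step 5 [EW]: N:wait,E:car5-GO,S:wait,W:car2-GO | queues: N=0 E=0 S=0 W=0

N: empty
E: empty
S: empty
W: empty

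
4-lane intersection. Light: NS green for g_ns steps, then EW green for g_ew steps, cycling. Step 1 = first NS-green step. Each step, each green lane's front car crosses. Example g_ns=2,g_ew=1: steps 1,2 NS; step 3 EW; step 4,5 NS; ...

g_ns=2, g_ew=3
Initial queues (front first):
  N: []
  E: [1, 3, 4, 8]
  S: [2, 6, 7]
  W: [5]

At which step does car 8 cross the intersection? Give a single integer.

Step 1 [NS]: N:empty,E:wait,S:car2-GO,W:wait | queues: N=0 E=4 S=2 W=1
Step 2 [NS]: N:empty,E:wait,S:car6-GO,W:wait | queues: N=0 E=4 S=1 W=1
Step 3 [EW]: N:wait,E:car1-GO,S:wait,W:car5-GO | queues: N=0 E=3 S=1 W=0
Step 4 [EW]: N:wait,E:car3-GO,S:wait,W:empty | queues: N=0 E=2 S=1 W=0
Step 5 [EW]: N:wait,E:car4-GO,S:wait,W:empty | queues: N=0 E=1 S=1 W=0
Step 6 [NS]: N:empty,E:wait,S:car7-GO,W:wait | queues: N=0 E=1 S=0 W=0
Step 7 [NS]: N:empty,E:wait,S:empty,W:wait | queues: N=0 E=1 S=0 W=0
Step 8 [EW]: N:wait,E:car8-GO,S:wait,W:empty | queues: N=0 E=0 S=0 W=0
Car 8 crosses at step 8

8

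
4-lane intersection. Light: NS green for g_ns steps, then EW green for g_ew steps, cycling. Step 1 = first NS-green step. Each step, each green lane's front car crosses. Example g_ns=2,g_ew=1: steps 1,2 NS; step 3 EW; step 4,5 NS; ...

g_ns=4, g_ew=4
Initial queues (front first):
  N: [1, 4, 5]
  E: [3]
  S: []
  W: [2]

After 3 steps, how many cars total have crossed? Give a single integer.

Step 1 [NS]: N:car1-GO,E:wait,S:empty,W:wait | queues: N=2 E=1 S=0 W=1
Step 2 [NS]: N:car4-GO,E:wait,S:empty,W:wait | queues: N=1 E=1 S=0 W=1
Step 3 [NS]: N:car5-GO,E:wait,S:empty,W:wait | queues: N=0 E=1 S=0 W=1
Cars crossed by step 3: 3

Answer: 3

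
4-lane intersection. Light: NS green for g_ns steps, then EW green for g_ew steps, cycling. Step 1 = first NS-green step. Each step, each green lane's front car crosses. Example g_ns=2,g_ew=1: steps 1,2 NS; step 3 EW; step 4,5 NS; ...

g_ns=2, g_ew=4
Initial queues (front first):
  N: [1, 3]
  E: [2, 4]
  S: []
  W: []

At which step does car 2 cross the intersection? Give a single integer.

Step 1 [NS]: N:car1-GO,E:wait,S:empty,W:wait | queues: N=1 E=2 S=0 W=0
Step 2 [NS]: N:car3-GO,E:wait,S:empty,W:wait | queues: N=0 E=2 S=0 W=0
Step 3 [EW]: N:wait,E:car2-GO,S:wait,W:empty | queues: N=0 E=1 S=0 W=0
Step 4 [EW]: N:wait,E:car4-GO,S:wait,W:empty | queues: N=0 E=0 S=0 W=0
Car 2 crosses at step 3

3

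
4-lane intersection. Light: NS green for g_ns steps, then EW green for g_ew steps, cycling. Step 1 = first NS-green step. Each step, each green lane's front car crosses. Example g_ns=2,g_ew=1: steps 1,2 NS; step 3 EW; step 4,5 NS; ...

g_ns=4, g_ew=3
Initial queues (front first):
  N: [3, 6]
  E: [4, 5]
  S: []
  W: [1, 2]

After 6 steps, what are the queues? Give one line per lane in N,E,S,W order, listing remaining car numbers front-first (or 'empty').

Step 1 [NS]: N:car3-GO,E:wait,S:empty,W:wait | queues: N=1 E=2 S=0 W=2
Step 2 [NS]: N:car6-GO,E:wait,S:empty,W:wait | queues: N=0 E=2 S=0 W=2
Step 3 [NS]: N:empty,E:wait,S:empty,W:wait | queues: N=0 E=2 S=0 W=2
Step 4 [NS]: N:empty,E:wait,S:empty,W:wait | queues: N=0 E=2 S=0 W=2
Step 5 [EW]: N:wait,E:car4-GO,S:wait,W:car1-GO | queues: N=0 E=1 S=0 W=1
Step 6 [EW]: N:wait,E:car5-GO,S:wait,W:car2-GO | queues: N=0 E=0 S=0 W=0

N: empty
E: empty
S: empty
W: empty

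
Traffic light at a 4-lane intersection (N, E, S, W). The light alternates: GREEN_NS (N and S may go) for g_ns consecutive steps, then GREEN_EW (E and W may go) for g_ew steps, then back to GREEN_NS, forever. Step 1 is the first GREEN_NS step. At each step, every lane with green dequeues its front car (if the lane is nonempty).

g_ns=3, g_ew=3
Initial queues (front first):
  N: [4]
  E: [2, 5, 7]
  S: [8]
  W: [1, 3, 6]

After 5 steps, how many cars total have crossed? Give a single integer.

Step 1 [NS]: N:car4-GO,E:wait,S:car8-GO,W:wait | queues: N=0 E=3 S=0 W=3
Step 2 [NS]: N:empty,E:wait,S:empty,W:wait | queues: N=0 E=3 S=0 W=3
Step 3 [NS]: N:empty,E:wait,S:empty,W:wait | queues: N=0 E=3 S=0 W=3
Step 4 [EW]: N:wait,E:car2-GO,S:wait,W:car1-GO | queues: N=0 E=2 S=0 W=2
Step 5 [EW]: N:wait,E:car5-GO,S:wait,W:car3-GO | queues: N=0 E=1 S=0 W=1
Cars crossed by step 5: 6

Answer: 6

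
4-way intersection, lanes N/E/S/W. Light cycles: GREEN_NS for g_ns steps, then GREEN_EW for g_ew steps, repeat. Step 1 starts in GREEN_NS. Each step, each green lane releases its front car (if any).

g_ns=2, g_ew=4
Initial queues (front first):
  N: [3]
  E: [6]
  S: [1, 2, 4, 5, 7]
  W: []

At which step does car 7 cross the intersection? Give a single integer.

Step 1 [NS]: N:car3-GO,E:wait,S:car1-GO,W:wait | queues: N=0 E=1 S=4 W=0
Step 2 [NS]: N:empty,E:wait,S:car2-GO,W:wait | queues: N=0 E=1 S=3 W=0
Step 3 [EW]: N:wait,E:car6-GO,S:wait,W:empty | queues: N=0 E=0 S=3 W=0
Step 4 [EW]: N:wait,E:empty,S:wait,W:empty | queues: N=0 E=0 S=3 W=0
Step 5 [EW]: N:wait,E:empty,S:wait,W:empty | queues: N=0 E=0 S=3 W=0
Step 6 [EW]: N:wait,E:empty,S:wait,W:empty | queues: N=0 E=0 S=3 W=0
Step 7 [NS]: N:empty,E:wait,S:car4-GO,W:wait | queues: N=0 E=0 S=2 W=0
Step 8 [NS]: N:empty,E:wait,S:car5-GO,W:wait | queues: N=0 E=0 S=1 W=0
Step 9 [EW]: N:wait,E:empty,S:wait,W:empty | queues: N=0 E=0 S=1 W=0
Step 10 [EW]: N:wait,E:empty,S:wait,W:empty | queues: N=0 E=0 S=1 W=0
Step 11 [EW]: N:wait,E:empty,S:wait,W:empty | queues: N=0 E=0 S=1 W=0
Step 12 [EW]: N:wait,E:empty,S:wait,W:empty | queues: N=0 E=0 S=1 W=0
Step 13 [NS]: N:empty,E:wait,S:car7-GO,W:wait | queues: N=0 E=0 S=0 W=0
Car 7 crosses at step 13

13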